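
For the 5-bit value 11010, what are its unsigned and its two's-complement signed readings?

unsigned = 26, signed = -6

Unsigned: 11010 = 26.
Signed: MSB=1 → 26 − 32 = -6.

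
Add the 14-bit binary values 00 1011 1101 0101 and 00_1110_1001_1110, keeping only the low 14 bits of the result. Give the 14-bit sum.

  00101111010101
+ 00111010011110
= 01101001110011

01101001110011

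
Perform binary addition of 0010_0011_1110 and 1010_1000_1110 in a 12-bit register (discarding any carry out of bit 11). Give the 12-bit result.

  001000111110
+ 101010001110
= 110011001100

110011001100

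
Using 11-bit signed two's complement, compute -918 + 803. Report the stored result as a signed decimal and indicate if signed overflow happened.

-115; no overflow

-918 → 10001101010
803 → 01100100011
  10001101010
+ 01100100011
= 11110001101
Result 11110001101: MSB = 1 → 1933 − 2048 = -115.
Addends have opposite signs, so signed overflow cannot occur.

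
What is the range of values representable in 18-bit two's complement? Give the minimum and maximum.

min = -131072, max = 131071

Minimum: −2^17 = -131072.
Maximum: 2^17 − 1 = 131071.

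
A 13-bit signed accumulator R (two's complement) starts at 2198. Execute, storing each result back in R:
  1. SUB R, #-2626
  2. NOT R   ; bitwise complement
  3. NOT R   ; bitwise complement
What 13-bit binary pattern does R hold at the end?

1001011011000

Start: R = 2198 = 0100010010110.
R = 2198 − (-2626) = 4824; wraps to -3368 = 1001011011000
R = NOT 1001011011000 = 0110100100111 = 3367
R = NOT 0110100100111 = 1001011011000 = -3368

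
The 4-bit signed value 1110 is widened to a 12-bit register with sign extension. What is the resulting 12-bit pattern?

111111111110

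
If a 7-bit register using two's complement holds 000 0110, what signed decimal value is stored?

6

MSB is 0, so the value is non-negative: 0000110 = 6.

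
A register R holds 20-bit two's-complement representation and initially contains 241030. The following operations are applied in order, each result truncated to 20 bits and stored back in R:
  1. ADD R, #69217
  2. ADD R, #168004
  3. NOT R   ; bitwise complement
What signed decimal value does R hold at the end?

-478252

Start: R = 241030 = 00111010110110000110.
R = 241030 + 69217 = 310247 = 01001011101111100111
R = 310247 + 168004 = 478251 = 01110100110000101011
R = NOT 01110100110000101011 = 10001011001111010100 = -478252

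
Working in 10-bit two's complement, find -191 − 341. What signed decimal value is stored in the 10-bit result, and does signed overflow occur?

492; overflow

-191 → 1101000001
341 → 0101010101
Subtract via negate-and-add: invert 0101010101 + 1 = 1010101011 (i.e. -341).
  1101000001
+ 1010101011
= 0111101100  (discard carry-out 1)
Result 0111101100: MSB = 0 → value 492.
Both addends (after negating the subtrahend) are negative but the stored result is non-negative: signed overflow. The true value -191 − 341 = -532 lies outside [-512, 511].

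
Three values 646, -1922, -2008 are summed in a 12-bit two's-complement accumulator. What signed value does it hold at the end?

646 + (-1922) = -1276 (101100000100)
-1276 + (-2008) = -3284 → wraps to 812 (001100101100)

812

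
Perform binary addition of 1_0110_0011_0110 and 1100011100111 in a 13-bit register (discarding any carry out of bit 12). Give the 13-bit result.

  1011000110110
+ 1100011100111
= 0111100011101  (discard carry-out 1)

0111100011101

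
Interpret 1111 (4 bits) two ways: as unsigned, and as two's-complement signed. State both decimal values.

unsigned = 15, signed = -1

Unsigned: 1111 = 15.
Signed: MSB=1 → 15 − 16 = -1.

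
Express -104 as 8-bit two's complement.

10011000

|-104| = 104 = 01101000 in 8 bits.
Invert the bits: 10010111. Add 1: 10011000.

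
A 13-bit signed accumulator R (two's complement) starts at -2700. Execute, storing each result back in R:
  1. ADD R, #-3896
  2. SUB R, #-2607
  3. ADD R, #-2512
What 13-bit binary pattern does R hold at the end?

Start: R = -2700 = 1010101110100.
R = -2700 + (-3896) = -6596; wraps to 1596 = 0011000111100
R = 1596 − (-2607) = 4203; wraps to -3989 = 1000001101011
R = -3989 + (-2512) = -6501; wraps to 1691 = 0011010011011

0011010011011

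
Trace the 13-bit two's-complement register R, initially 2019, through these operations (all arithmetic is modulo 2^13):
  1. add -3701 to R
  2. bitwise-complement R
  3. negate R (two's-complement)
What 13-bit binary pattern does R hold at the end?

1100101101111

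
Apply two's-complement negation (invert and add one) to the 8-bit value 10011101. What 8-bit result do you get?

01100011

Invert: 01100010. Add 1: 01100011.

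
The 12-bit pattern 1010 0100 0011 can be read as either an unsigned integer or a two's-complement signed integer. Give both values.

Unsigned: 101001000011 = 2627.
Signed: MSB=1 → 2627 − 4096 = -1469.

unsigned = 2627, signed = -1469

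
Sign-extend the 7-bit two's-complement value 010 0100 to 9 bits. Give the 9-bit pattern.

MSB of 0100100 is 0; replicate it into the new high bits.
00|0100100 → 000100100 (still 36).

000100100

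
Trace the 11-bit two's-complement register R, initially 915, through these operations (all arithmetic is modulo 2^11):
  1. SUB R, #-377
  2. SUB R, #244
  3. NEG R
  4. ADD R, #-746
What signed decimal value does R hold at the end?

Start: R = 915 = 01110010011.
R = 915 − (-377) = 1292; wraps to -756 = 10100001100
R = -756 − 244 = -1000 = 10000011000
R = −(-1000) = 1000 = 01111101000
R = 1000 + (-746) = 254 = 00011111110

254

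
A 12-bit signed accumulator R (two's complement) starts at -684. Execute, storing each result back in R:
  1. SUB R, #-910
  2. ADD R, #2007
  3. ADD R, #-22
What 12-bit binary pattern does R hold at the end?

Start: R = -684 = 110101010100.
R = -684 − (-910) = 226 = 000011100010
R = 226 + 2007 = 2233; wraps to -1863 = 100010111001
R = -1863 + (-22) = -1885 = 100010100011

100010100011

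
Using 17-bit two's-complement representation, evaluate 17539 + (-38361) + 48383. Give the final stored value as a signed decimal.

17539 + (-38361) = -20822 (11010111010101010)
-20822 + 48383 = 27561 (00110101110101001)

27561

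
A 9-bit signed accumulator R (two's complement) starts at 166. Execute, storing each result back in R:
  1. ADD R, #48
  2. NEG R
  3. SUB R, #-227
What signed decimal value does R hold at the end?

13

Start: R = 166 = 010100110.
R = 166 + 48 = 214 = 011010110
R = −(214) = -214 = 100101010
R = -214 − (-227) = 13 = 000001101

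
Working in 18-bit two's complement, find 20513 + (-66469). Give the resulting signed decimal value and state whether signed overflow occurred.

20513 → 000101000000100001
-66469 → 101111110001011011
  000101000000100001
+ 101111110001011011
= 110100110001111100
Result 110100110001111100: MSB = 1 → 216188 − 262144 = -45956.
Addends have opposite signs, so signed overflow cannot occur.

-45956; no overflow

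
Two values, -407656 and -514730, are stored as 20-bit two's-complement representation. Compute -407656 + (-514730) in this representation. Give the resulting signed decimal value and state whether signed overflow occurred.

126190; overflow

-407656 → 10011100011110011000
-514730 → 10000010010101010110
  10011100011110011000
+ 10000010010101010110
= 00011110110011101110  (discard carry-out 1)
Result 00011110110011101110: MSB = 0 → value 126190.
Both addends are negative but the stored result is non-negative: signed overflow. The true value -407656 + (-514730) = -922386 lies outside [-524288, 524287].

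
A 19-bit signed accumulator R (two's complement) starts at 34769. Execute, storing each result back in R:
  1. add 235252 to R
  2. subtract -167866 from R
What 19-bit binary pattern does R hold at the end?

1101010111001111111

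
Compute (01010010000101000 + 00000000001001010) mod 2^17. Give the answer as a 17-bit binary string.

  01010010000101000
+ 00000000001001010
= 01010010001110010

01010010001110010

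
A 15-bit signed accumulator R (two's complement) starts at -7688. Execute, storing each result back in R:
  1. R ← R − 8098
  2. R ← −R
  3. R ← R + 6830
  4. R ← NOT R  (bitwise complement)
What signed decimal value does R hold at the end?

10151

Start: R = -7688 = 110000111111000.
R = -7688 − 8098 = -15786 = 100001001010110
R = −(-15786) = 15786 = 011110110101010
R = 15786 + 6830 = 22616; wraps to -10152 = 101100001011000
R = NOT 101100001011000 = 010011110100111 = 10151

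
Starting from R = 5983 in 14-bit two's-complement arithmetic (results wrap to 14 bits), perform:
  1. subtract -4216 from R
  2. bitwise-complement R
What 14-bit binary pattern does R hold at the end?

Start: R = 5983 = 01011101011111.
R = 5983 − (-4216) = 10199; wraps to -6185 = 10011111010111
R = NOT 10011111010111 = 01100000101000 = 6184

01100000101000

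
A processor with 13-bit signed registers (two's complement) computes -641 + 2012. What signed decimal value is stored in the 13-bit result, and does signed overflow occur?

1371; no overflow

-641 → 1110101111111
2012 → 0011111011100
  1110101111111
+ 0011111011100
= 0010101011011  (discard carry-out 1)
Result 0010101011011: MSB = 0 → value 1371.
Addends have opposite signs, so signed overflow cannot occur.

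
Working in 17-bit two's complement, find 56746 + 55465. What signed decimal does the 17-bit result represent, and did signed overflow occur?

56746 → 01101110110101010
55465 → 01101100010101001
  01101110110101010
+ 01101100010101001
= 11011011001010011
Result 11011011001010011: MSB = 1 → 112211 − 131072 = -18861.
Both addends are non-negative but the stored result is negative: signed overflow. The true value 56746 + 55465 = 112211 lies outside [-65536, 65535].

-18861; overflow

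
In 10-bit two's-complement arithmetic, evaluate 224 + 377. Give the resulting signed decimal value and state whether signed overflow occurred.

-423; overflow

224 → 0011100000
377 → 0101111001
  0011100000
+ 0101111001
= 1001011001
Result 1001011001: MSB = 1 → 601 − 1024 = -423.
Both addends are non-negative but the stored result is negative: signed overflow. The true value 224 + 377 = 601 lies outside [-512, 511].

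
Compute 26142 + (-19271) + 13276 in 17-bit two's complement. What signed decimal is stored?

26142 + (-19271) = 6871 (00001101011010111)
6871 + 13276 = 20147 (00100111010110011)

20147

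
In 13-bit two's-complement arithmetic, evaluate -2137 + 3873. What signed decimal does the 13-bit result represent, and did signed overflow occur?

1736; no overflow

-2137 → 1011110100111
3873 → 0111100100001
  1011110100111
+ 0111100100001
= 0011011001000  (discard carry-out 1)
Result 0011011001000: MSB = 0 → value 1736.
Addends have opposite signs, so signed overflow cannot occur.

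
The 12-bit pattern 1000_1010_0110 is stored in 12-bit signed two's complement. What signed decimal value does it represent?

-1882

MSB is 1, so the value is negative.
Invert: 011101011001. Add 1: 011101011010 = 1882. So the value is −1882.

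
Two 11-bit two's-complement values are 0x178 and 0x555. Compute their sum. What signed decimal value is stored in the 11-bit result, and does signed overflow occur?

-307; no overflow

0x178 = 00101111000 = 376 (signed)
0x555 = 10101010101 = -683 (signed)
  00101111000
+ 10101010101
= 11011001101
Result 11011001101: MSB = 1 → 1741 − 2048 = -307.
Addends have opposite signs, so signed overflow cannot occur.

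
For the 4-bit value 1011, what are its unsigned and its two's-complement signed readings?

unsigned = 11, signed = -5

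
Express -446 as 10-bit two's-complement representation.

1001000010

|-446| = 446 = 0110111110 in 10 bits.
Invert the bits: 1001000001. Add 1: 1001000010.
Check: 1001000010 reads as 578 − 1024 = -446.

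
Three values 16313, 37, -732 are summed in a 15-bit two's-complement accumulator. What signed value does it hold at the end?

16313 + 37 = 16350 (011111111011110)
16350 + (-732) = 15618 (011110100000010)

15618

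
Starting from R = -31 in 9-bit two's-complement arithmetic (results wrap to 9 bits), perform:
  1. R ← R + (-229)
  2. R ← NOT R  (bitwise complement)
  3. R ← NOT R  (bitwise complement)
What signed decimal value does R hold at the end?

252

Start: R = -31 = 111100001.
R = -31 + (-229) = -260; wraps to 252 = 011111100
R = NOT 011111100 = 100000011 = -253
R = NOT 100000011 = 011111100 = 252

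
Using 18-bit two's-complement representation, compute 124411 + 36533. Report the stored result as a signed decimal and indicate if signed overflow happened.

124411 → 011110010111111011
36533 → 001000111010110101
  011110010111111011
+ 001000111010110101
= 100111010010110000
Result 100111010010110000: MSB = 1 → 160944 − 262144 = -101200.
Both addends are non-negative but the stored result is negative: signed overflow. The true value 124411 + 36533 = 160944 lies outside [-131072, 131071].

-101200; overflow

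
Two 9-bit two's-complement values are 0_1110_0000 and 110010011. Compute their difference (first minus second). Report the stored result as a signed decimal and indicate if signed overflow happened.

0_1110_0000 → 011100000 = 224 (signed)
110010011 = -109 (signed)
Subtract via negate-and-add: invert 110010011 + 1 = 001101101 (i.e. 109).
  011100000
+ 001101101
= 101001101
Result 101001101: MSB = 1 → 333 − 512 = -179.
Both addends (after negating the subtrahend) are non-negative but the stored result is negative: signed overflow. The true value 224 − (-109) = 333 lies outside [-256, 255].

-179; overflow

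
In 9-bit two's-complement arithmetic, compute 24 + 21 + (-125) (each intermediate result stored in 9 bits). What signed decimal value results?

24 + 21 = 45 (000101101)
45 + (-125) = -80 (110110000)

-80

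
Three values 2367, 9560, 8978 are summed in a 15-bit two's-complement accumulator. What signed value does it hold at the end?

2367 + 9560 = 11927 (010111010010111)
11927 + 8978 = 20905 → wraps to -11863 (101000110101001)

-11863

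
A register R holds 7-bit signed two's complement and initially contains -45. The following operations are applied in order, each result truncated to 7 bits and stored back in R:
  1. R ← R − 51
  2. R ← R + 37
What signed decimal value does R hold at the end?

-59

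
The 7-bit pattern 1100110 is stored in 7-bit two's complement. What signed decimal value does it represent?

-26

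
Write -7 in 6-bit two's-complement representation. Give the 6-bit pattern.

111001

|-7| = 7 = 000111 in 6 bits.
Invert the bits: 111000. Add 1: 111001.
Check: 111001 reads as 57 − 64 = -7.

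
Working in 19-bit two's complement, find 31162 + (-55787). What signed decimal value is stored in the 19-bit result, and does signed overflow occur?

-24625; no overflow

31162 → 0000111100110111010
-55787 → 1110010011000010101
  0000111100110111010
+ 1110010011000010101
= 1111001111111001111
Result 1111001111111001111: MSB = 1 → 499663 − 524288 = -24625.
Addends have opposite signs, so signed overflow cannot occur.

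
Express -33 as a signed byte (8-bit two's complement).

11011111

|-33| = 33 = 00100001 in 8 bits.
Invert the bits: 11011110. Add 1: 11011111.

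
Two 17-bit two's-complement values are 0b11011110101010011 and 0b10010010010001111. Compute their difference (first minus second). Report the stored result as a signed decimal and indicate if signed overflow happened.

0b11011110101010011 → 11011110101010011 = -17069 (signed)
0b10010010010001111 → 10010010010001111 = -56177 (signed)
Subtract via negate-and-add: invert 10010010010001111 + 1 = 01101101101110001 (i.e. 56177).
  11011110101010011
+ 01101101101110001
= 01001100011000100  (discard carry-out 1)
Result 01001100011000100: MSB = 0 → value 39108.
Addends (after negating the subtrahend) have opposite signs, so signed overflow cannot occur.

39108; no overflow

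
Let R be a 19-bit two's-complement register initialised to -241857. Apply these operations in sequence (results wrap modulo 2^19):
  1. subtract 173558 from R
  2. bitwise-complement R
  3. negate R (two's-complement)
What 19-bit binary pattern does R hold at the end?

Start: R = -241857 = 1000100111100111111.
R = -241857 − 173558 = -415415; wraps to 108873 = 0011010100101001001
R = NOT 0011010100101001001 = 1100101011010110110 = -108874
R = −(-108874) = 108874 = 0011010100101001010

0011010100101001010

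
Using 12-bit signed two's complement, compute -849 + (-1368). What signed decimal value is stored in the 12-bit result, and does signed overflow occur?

-849 → 110010101111
-1368 → 101010101000
  110010101111
+ 101010101000
= 011101010111  (discard carry-out 1)
Result 011101010111: MSB = 0 → value 1879.
Both addends are negative but the stored result is non-negative: signed overflow. The true value -849 + (-1368) = -2217 lies outside [-2048, 2047].

1879; overflow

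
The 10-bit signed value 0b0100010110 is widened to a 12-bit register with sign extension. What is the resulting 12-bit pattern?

MSB of 0100010110 is 0; replicate it into the new high bits.
00|0100010110 → 000100010110 (still 278).

000100010110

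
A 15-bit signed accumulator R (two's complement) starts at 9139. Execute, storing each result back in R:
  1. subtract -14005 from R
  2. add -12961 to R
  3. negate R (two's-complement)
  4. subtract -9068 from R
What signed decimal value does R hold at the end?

-1115

Start: R = 9139 = 010001110110011.
R = 9139 − (-14005) = 23144; wraps to -9624 = 101101001101000
R = -9624 + (-12961) = -22585; wraps to 10183 = 010011111000111
R = −(10183) = -10183 = 101100000111001
R = -10183 − (-9068) = -1115 = 111101110100101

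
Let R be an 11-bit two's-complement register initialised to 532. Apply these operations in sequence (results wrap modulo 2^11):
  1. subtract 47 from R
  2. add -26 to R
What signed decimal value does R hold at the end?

Start: R = 532 = 01000010100.
R = 532 − 47 = 485 = 00111100101
R = 485 + (-26) = 459 = 00111001011

459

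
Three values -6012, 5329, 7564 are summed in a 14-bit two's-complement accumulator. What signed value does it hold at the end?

-6012 + 5329 = -683 (11110101010101)
-683 + 7564 = 6881 (01101011100001)

6881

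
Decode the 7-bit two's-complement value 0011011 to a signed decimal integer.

27

MSB is 0, so the value is non-negative: 0011011 = 27.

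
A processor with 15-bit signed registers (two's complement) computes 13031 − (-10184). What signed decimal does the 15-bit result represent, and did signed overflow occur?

13031 → 011001011100111
-10184 → 101100000111000
Subtract via negate-and-add: invert 101100000111000 + 1 = 010011111001000 (i.e. 10184).
  011001011100111
+ 010011111001000
= 101101010101111
Result 101101010101111: MSB = 1 → 23215 − 32768 = -9553.
Both addends (after negating the subtrahend) are non-negative but the stored result is negative: signed overflow. The true value 13031 − (-10184) = 23215 lies outside [-16384, 16383].

-9553; overflow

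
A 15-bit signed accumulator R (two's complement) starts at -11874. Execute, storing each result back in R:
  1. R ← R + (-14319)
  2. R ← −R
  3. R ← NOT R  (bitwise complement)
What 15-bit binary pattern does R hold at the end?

Start: R = -11874 = 101000110011110.
R = -11874 + (-14319) = -26193; wraps to 6575 = 001100110101111
R = −(6575) = -6575 = 110011001010001
R = NOT 110011001010001 = 001100110101110 = 6574

001100110101110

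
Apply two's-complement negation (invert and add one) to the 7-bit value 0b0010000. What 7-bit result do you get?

1110000

Invert: 1101111. Add 1: 1110000.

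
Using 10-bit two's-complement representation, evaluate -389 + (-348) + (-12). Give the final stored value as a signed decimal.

275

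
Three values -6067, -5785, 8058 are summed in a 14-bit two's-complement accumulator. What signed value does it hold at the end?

-3794

-6067 + (-5785) = -11852 → wraps to 4532 (01000110110100)
4532 + 8058 = 12590 → wraps to -3794 (11000100101110)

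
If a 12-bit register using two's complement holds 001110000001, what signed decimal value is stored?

897

MSB is 0, so the value is non-negative: 001110000001 = 897.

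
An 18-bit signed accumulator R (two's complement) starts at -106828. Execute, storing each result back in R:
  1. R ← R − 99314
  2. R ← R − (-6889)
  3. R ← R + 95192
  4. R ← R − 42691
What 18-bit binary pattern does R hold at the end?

011100001011000000

Start: R = -106828 = 100101111010110100.
R = -106828 − 99314 = -206142; wraps to 56002 = 001101101011000010
R = 56002 − (-6889) = 62891 = 001111010110101011
R = 62891 + 95192 = 158083; wraps to -104061 = 100110100110000011
R = -104061 − 42691 = -146752; wraps to 115392 = 011100001011000000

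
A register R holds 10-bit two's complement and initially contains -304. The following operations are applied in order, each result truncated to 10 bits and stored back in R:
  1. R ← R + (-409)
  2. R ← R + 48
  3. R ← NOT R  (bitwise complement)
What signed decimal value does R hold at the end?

Start: R = -304 = 1011010000.
R = -304 + (-409) = -713; wraps to 311 = 0100110111
R = 311 + 48 = 359 = 0101100111
R = NOT 0101100111 = 1010011000 = -360

-360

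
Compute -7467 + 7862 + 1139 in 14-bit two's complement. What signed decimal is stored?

-7467 + 7862 = 395 (00000110001011)
395 + 1139 = 1534 (00010111111110)

1534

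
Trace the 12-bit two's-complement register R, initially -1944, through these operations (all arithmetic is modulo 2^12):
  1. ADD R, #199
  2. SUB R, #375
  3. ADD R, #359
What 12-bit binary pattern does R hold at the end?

100100011111

Start: R = -1944 = 100001101000.
R = -1944 + 199 = -1745 = 100100101111
R = -1745 − 375 = -2120; wraps to 1976 = 011110111000
R = 1976 + 359 = 2335; wraps to -1761 = 100100011111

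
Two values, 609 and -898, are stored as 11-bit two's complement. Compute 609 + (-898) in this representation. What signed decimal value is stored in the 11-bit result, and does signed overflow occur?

-289; no overflow

609 → 01001100001
-898 → 10001111110
  01001100001
+ 10001111110
= 11011011111
Result 11011011111: MSB = 1 → 1759 − 2048 = -289.
Addends have opposite signs, so signed overflow cannot occur.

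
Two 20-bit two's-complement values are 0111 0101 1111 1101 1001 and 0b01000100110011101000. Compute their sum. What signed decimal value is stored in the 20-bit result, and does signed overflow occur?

-283455; overflow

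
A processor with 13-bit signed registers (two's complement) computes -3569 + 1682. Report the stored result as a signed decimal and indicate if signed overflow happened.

-3569 → 1001000001111
1682 → 0011010010010
  1001000001111
+ 0011010010010
= 1100010100001
Result 1100010100001: MSB = 1 → 6305 − 8192 = -1887.
Addends have opposite signs, so signed overflow cannot occur.

-1887; no overflow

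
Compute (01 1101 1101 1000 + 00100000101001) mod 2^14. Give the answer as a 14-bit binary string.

10011000000001

  01110111011000
+ 00100000101001
= 10011000000001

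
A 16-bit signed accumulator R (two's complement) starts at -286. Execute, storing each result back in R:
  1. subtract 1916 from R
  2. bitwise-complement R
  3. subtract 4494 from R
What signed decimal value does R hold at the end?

-2293

Start: R = -286 = 1111111011100010.
R = -286 − 1916 = -2202 = 1111011101100110
R = NOT 1111011101100110 = 0000100010011001 = 2201
R = 2201 − 4494 = -2293 = 1111011100001011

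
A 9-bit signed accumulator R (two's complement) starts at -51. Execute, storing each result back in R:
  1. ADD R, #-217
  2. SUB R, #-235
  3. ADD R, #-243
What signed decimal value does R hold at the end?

236

Start: R = -51 = 111001101.
R = -51 + (-217) = -268; wraps to 244 = 011110100
R = 244 − (-235) = 479; wraps to -33 = 111011111
R = -33 + (-243) = -276; wraps to 236 = 011101100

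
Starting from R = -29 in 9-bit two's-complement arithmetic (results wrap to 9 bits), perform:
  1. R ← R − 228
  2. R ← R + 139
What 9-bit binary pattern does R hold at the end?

Start: R = -29 = 111100011.
R = -29 − 228 = -257; wraps to 255 = 011111111
R = 255 + 139 = 394; wraps to -118 = 110001010

110001010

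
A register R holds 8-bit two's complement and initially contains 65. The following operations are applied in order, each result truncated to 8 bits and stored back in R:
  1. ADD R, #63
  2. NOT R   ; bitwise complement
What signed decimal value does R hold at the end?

127

Start: R = 65 = 01000001.
R = 65 + 63 = 128; wraps to -128 = 10000000
R = NOT 10000000 = 01111111 = 127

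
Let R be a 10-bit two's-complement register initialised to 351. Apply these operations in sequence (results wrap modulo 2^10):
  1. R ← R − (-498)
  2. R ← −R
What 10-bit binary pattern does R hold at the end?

Start: R = 351 = 0101011111.
R = 351 − (-498) = 849; wraps to -175 = 1101010001
R = −(-175) = 175 = 0010101111

0010101111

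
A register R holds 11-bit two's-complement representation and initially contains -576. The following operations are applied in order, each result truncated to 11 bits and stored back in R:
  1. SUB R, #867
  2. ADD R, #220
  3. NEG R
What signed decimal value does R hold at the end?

Start: R = -576 = 10111000000.
R = -576 − 867 = -1443; wraps to 605 = 01001011101
R = 605 + 220 = 825 = 01100111001
R = −(825) = -825 = 10011000111

-825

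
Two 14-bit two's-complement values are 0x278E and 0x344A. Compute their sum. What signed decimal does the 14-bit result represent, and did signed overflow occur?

7128; overflow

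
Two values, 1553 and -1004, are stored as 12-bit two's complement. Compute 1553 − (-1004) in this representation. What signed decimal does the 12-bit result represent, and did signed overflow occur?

-1539; overflow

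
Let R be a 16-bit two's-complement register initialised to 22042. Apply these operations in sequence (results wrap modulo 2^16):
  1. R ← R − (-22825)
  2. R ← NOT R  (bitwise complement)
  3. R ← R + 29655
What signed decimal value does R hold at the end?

Start: R = 22042 = 0101011000011010.
R = 22042 − (-22825) = 44867; wraps to -20669 = 1010111101000011
R = NOT 1010111101000011 = 0101000010111100 = 20668
R = 20668 + 29655 = 50323; wraps to -15213 = 1100010010010011

-15213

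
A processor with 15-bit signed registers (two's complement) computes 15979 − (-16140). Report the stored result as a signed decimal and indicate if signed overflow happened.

-649; overflow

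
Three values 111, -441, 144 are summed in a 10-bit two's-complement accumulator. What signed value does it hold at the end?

111 + (-441) = -330 (1010110110)
-330 + 144 = -186 (1101000110)

-186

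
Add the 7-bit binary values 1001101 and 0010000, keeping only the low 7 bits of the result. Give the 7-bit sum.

1011101

  1001101
+ 0010000
= 1011101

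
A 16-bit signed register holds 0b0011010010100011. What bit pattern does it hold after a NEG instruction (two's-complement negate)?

Invert: 1100101101011100. Add 1: 1100101101011101.

1100101101011101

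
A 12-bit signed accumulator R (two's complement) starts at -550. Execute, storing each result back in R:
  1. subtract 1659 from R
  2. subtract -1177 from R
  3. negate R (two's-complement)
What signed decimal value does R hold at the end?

Start: R = -550 = 110111011010.
R = -550 − 1659 = -2209; wraps to 1887 = 011101011111
R = 1887 − (-1177) = 3064; wraps to -1032 = 101111111000
R = −(-1032) = 1032 = 010000001000

1032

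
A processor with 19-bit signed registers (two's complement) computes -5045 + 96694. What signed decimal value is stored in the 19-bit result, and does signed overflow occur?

91649; no overflow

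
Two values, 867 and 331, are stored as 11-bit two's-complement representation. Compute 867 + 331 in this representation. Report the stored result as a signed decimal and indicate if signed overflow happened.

-850; overflow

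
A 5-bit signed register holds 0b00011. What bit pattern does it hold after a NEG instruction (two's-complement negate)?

11101

Invert: 11100. Add 1: 11101.
Check: 00011 = 3, 11101 = -3.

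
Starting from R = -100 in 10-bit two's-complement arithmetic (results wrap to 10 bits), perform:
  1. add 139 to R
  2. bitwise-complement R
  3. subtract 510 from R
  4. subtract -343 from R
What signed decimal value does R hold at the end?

Start: R = -100 = 1110011100.
R = -100 + 139 = 39 = 0000100111
R = NOT 0000100111 = 1111011000 = -40
R = -40 − 510 = -550; wraps to 474 = 0111011010
R = 474 − (-343) = 817; wraps to -207 = 1100110001

-207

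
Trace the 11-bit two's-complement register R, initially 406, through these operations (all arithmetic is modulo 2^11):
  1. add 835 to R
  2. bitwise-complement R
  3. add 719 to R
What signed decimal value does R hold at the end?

Start: R = 406 = 00110010110.
R = 406 + 835 = 1241; wraps to -807 = 10011011001
R = NOT 10011011001 = 01100100110 = 806
R = 806 + 719 = 1525; wraps to -523 = 10111110101

-523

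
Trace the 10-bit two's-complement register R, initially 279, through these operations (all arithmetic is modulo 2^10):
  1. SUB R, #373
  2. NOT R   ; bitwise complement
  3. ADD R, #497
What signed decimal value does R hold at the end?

-434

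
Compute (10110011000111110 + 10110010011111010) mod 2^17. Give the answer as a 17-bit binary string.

  10110011000111110
+ 10110010011111010
= 01100101100111000  (discard carry-out 1)

01100101100111000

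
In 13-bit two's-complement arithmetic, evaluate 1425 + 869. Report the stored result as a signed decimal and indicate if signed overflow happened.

2294; no overflow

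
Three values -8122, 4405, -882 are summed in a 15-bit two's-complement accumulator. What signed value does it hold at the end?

-4599

-8122 + 4405 = -3717 (111000101111011)
-3717 + (-882) = -4599 (110111000001001)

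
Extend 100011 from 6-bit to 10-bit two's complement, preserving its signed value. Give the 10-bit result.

MSB of 100011 is 1; replicate it into the new high bits.
1111|100011 → 1111100011 (still -29).

1111100011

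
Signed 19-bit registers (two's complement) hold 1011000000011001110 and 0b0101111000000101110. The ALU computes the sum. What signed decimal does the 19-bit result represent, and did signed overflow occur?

28924; no overflow

1011000000011001110 = -163634 (signed)
0b0101111000000101110 → 0101111000000101110 = 192558 (signed)
  1011000000011001110
+ 0101111000000101110
= 0000111000011111100  (discard carry-out 1)
Result 0000111000011111100: MSB = 0 → value 28924.
Addends have opposite signs, so signed overflow cannot occur.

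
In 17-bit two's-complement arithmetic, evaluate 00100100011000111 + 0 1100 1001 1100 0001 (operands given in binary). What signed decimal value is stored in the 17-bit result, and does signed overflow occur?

-60792; overflow

00100100011000111 = 18631 (signed)
0 1100 1001 1100 0001 → 01100100111000001 = 51649 (signed)
  00100100011000111
+ 01100100111000001
= 10001001010001000
Result 10001001010001000: MSB = 1 → 70280 − 131072 = -60792.
Both addends are non-negative but the stored result is negative: signed overflow. The true value 18631 + 51649 = 70280 lies outside [-65536, 65535].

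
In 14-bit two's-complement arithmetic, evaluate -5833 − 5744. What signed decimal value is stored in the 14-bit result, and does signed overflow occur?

-5833 → 10100100110111
5744 → 01011001110000
Subtract via negate-and-add: invert 01011001110000 + 1 = 10100110010000 (i.e. -5744).
  10100100110111
+ 10100110010000
= 01001011000111  (discard carry-out 1)
Result 01001011000111: MSB = 0 → value 4807.
Both addends (after negating the subtrahend) are negative but the stored result is non-negative: signed overflow. The true value -5833 − 5744 = -11577 lies outside [-8192, 8191].

4807; overflow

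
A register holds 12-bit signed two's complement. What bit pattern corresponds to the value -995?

|-995| = 995 = 001111100011 in 12 bits.
Invert the bits: 110000011100. Add 1: 110000011101.

110000011101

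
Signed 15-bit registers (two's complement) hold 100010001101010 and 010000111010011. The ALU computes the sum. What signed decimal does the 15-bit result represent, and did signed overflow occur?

100010001101010 = -15254 (signed)
010000111010011 = 8659 (signed)
  100010001101010
+ 010000111010011
= 110011000111101
Result 110011000111101: MSB = 1 → 26173 − 32768 = -6595.
Addends have opposite signs, so signed overflow cannot occur.

-6595; no overflow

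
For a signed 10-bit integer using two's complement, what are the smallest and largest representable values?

Minimum: −2^9 = -512.
Maximum: 2^9 − 1 = 511.

min = -512, max = 511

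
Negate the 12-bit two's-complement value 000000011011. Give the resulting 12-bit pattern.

111111100101

Invert: 111111100100. Add 1: 111111100101.
Check: 000000011011 = 27, 111111100101 = -27.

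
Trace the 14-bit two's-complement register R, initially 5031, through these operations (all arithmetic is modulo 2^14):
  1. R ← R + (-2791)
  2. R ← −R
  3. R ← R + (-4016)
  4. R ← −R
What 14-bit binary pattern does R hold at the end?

01100001110000

Start: R = 5031 = 01001110100111.
R = 5031 + (-2791) = 2240 = 00100011000000
R = −(2240) = -2240 = 11011101000000
R = -2240 + (-4016) = -6256 = 10011110010000
R = −(-6256) = 6256 = 01100001110000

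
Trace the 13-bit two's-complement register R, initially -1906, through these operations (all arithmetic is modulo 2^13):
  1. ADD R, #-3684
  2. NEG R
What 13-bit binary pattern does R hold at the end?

Start: R = -1906 = 1100010001110.
R = -1906 + (-3684) = -5590; wraps to 2602 = 0101000101010
R = −(2602) = -2602 = 1010111010110

1010111010110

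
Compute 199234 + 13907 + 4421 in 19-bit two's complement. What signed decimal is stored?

199234 + 13907 = 213141 (0110100000010010101)
213141 + 4421 = 217562 (0110101000111011010)

217562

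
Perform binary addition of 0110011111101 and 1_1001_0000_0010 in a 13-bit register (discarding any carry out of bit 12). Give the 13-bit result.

  0110011111101
+ 1100100000010
= 0010111111111  (discard carry-out 1)

0010111111111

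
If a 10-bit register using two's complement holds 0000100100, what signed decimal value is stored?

MSB is 0, so the value is non-negative: 0000100100 = 36.

36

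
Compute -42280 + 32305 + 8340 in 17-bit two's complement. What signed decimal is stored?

-1635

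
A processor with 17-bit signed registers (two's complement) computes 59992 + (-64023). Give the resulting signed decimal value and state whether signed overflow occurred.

59992 → 01110101001011000
-64023 → 10000010111101001
  01110101001011000
+ 10000010111101001
= 11111000001000001
Result 11111000001000001: MSB = 1 → 127041 − 131072 = -4031.
Addends have opposite signs, so signed overflow cannot occur.

-4031; no overflow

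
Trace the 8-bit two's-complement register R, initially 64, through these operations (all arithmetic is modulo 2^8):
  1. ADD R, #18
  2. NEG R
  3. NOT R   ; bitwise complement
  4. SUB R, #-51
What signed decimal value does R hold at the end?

-124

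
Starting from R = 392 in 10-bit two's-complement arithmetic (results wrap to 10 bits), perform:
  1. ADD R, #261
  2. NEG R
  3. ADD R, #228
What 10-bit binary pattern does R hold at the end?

1001010111

Start: R = 392 = 0110001000.
R = 392 + 261 = 653; wraps to -371 = 1010001101
R = −(-371) = 371 = 0101110011
R = 371 + 228 = 599; wraps to -425 = 1001010111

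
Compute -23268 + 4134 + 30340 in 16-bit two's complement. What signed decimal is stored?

11206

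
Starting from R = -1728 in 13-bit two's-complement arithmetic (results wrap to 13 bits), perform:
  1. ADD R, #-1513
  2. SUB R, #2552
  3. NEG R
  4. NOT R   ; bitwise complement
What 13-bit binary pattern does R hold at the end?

Start: R = -1728 = 1100101000000.
R = -1728 + (-1513) = -3241 = 1001101010111
R = -3241 − 2552 = -5793; wraps to 2399 = 0100101011111
R = −(2399) = -2399 = 1011010100001
R = NOT 1011010100001 = 0100101011110 = 2398

0100101011110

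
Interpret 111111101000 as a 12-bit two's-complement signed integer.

-24

MSB is 1, so the value is negative.
Unsigned reading: 4072. Subtract 2^12 = 4096: 4072 − 4096 = -24.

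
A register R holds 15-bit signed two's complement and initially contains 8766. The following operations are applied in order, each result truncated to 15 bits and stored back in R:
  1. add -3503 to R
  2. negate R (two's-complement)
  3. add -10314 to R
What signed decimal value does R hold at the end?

Start: R = 8766 = 010001000111110.
R = 8766 + (-3503) = 5263 = 001010010001111
R = −(5263) = -5263 = 110101101110001
R = -5263 + (-10314) = -15577 = 100001100100111

-15577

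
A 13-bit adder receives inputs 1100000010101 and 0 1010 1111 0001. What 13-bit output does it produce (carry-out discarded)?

0001100000110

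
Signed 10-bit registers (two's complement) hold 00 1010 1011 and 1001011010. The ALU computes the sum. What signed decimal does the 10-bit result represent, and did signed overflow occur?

00 1010 1011 → 0010101011 = 171 (signed)
1001011010 = -422 (signed)
  0010101011
+ 1001011010
= 1100000101
Result 1100000101: MSB = 1 → 773 − 1024 = -251.
Addends have opposite signs, so signed overflow cannot occur.

-251; no overflow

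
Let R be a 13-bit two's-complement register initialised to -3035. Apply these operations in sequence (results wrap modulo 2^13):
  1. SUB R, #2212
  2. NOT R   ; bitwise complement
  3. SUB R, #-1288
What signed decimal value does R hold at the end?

Start: R = -3035 = 1010000100101.
R = -3035 − 2212 = -5247; wraps to 2945 = 0101110000001
R = NOT 0101110000001 = 1010001111110 = -2946
R = -2946 − (-1288) = -1658 = 1100110000110

-1658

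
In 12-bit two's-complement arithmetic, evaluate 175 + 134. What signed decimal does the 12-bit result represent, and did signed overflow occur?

309; no overflow

175 → 000010101111
134 → 000010000110
  000010101111
+ 000010000110
= 000100110101
Result 000100110101: MSB = 0 → value 309.
Both addends are non-negative and so is the stored result: no signed overflow.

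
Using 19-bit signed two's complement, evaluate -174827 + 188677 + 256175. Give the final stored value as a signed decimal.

-174827 + 188677 = 13850 (0000011011000011010)
13850 + 256175 = 270025 → wraps to -254263 (1000001111011001001)

-254263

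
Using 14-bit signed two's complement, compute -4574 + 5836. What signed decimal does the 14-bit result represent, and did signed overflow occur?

-4574 → 10111000100010
5836 → 01011011001100
  10111000100010
+ 01011011001100
= 00010011101110  (discard carry-out 1)
Result 00010011101110: MSB = 0 → value 1262.
Addends have opposite signs, so signed overflow cannot occur.

1262; no overflow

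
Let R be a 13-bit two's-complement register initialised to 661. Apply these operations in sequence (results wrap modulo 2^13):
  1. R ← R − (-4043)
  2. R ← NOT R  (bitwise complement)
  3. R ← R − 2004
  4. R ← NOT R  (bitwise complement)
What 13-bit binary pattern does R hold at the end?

Start: R = 661 = 0001010010101.
R = 661 − (-4043) = 4704; wraps to -3488 = 1001001100000
R = NOT 1001001100000 = 0110110011111 = 3487
R = 3487 − 2004 = 1483 = 0010111001011
R = NOT 0010111001011 = 1101000110100 = -1484

1101000110100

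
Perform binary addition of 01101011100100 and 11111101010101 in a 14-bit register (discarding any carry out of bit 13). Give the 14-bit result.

01101000111001

  01101011100100
+ 11111101010101
= 01101000111001  (discard carry-out 1)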